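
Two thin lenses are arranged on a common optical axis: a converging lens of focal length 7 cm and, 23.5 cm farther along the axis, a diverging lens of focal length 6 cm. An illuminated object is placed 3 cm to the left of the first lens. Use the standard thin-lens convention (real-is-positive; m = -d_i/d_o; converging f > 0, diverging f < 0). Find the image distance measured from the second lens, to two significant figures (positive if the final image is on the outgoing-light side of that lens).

-5.0 cm

First lens: d_i1 = 1/(1/7 - 1/3) = -5.250 cm.
The intermediate image is virtual, 5.250 cm to the left of lens 1, so d_o2 = L - d_i1 = 23.5 - (-5.250) = 28.750 cm.
Second lens: d_i2 = 1/(1/(-6) - 1/(28.750)) = -4.964 cm.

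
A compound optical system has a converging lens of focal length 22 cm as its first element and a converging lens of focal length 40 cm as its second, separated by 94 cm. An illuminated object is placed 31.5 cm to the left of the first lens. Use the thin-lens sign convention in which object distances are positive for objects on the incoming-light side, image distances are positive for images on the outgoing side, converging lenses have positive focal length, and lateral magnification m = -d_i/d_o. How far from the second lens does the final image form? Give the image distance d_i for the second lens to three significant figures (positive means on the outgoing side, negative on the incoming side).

-44.4 cm

First lens: d_i1 = 1/(1/22 - 1/31.5) = 72.947 cm.
That image sits 21.053 cm in front of the second lens, so d_o2 = 21.053 cm.
Second lens: d_i2 = 1/(1/40 - 1/(21.053)) = -44.444 cm.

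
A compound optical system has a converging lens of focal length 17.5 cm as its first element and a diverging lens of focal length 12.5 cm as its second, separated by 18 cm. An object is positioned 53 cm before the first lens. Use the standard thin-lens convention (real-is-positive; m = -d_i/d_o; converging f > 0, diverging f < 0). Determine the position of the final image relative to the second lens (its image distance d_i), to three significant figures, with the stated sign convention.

23.2 cm

Lens 1: 1/d_i1 = 1/f_1 - 1/d_o1 = 1/17.5 - 1/53 = 0.03827 cm^-1, so d_i1 = 26.127 cm.
Since 26.127 cm > 18 cm, the first image lies past the second lens and serves as a virtual object: d_o2 = L - d_i1 = -8.127 cm.
Lens 2: 1/d_i2 = 1/f_2 - 1/d_o2 = 1/(-12.5) - 1/(-8.127) = 0.04305 cm^-1, so d_i2 = 23.229 cm.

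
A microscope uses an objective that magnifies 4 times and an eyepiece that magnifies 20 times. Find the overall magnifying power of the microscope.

80

The overall magnification of a compound microscope is the product of the objective and eyepiece magnifications:
M = M_obj x M_eye = 4 x 20 = 80.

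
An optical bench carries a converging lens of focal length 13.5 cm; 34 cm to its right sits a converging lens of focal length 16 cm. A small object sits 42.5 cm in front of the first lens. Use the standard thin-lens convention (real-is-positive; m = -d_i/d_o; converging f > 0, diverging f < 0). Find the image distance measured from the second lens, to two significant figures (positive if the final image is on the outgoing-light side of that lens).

Lens 1: 1/d_i1 = 1/f_1 - 1/d_o1 = 1/13.5 - 1/42.5 = 0.05054 cm^-1, so d_i1 = 19.784 cm.
The intermediate image is 19.784 cm to the right of lens 1, so d_o2 = L - d_i1 = 34 - 19.784 = 14.216 cm.
Lens 2: 1/d_i2 = 1/f_2 - 1/d_o2 = 1/16 - 1/(14.216) = -0.00785 cm^-1, so d_i2 = -127.459 cm.

-130 cm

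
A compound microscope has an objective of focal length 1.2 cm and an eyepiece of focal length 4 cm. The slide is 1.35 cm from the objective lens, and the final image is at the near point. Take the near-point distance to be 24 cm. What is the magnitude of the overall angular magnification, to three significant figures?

56.0

Objective: 1/d_i = 1/f_obj - 1/d_o = 1/1.2 - 1/1.35 = 0.09259 cm^-1, so d_i = 10.800 cm.
m_obj = -d_i/d_o = -10.800/1.35 = -8.000.
Eyepiece angular magnification (image at near point): M_eye = 1 + D/f_e = 1 + 24/4 = 7.000.
Overall M = m_obj x M_eye = (-8.000)(7.000) = -56.00.
|M| = 56.00.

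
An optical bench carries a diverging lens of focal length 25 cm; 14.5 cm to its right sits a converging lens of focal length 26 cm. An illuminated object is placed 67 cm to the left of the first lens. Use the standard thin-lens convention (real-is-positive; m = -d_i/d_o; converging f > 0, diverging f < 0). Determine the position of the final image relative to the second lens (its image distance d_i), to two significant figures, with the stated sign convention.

First lens: d_i1 = 1/(1/(-25) - 1/67) = -18.207 cm.
With d_i1 < 0 the first image is virtual and lies on the object side; the object distance for lens 2 is d_o2 = 14.5 - (-18.207) = 32.707 cm.
Second lens: d_i2 = 1/(1/26 - 1/(32.707)) = 126.797 cm.

130 cm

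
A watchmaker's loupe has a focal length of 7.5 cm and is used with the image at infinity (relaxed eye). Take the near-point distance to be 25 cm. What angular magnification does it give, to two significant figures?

3.3

M = D/f = 25/7.5 = 3.333.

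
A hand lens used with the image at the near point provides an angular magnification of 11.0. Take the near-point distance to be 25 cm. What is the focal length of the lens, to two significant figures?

For the image at the near point, M = 1 + D/f.
f = D/(M - 1) = 25/(11.0 - 1) = 2.500 cm.

2.5 cm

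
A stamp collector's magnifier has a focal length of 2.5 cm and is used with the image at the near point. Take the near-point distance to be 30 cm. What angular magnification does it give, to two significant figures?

13

M = 1 + D/f = 1 + 30/2.5 = 13.000.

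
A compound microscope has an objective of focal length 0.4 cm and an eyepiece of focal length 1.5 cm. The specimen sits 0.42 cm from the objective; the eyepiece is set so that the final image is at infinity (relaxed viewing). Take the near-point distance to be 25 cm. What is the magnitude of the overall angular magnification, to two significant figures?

330

Objective: 1/d_i = 1/f_obj - 1/d_o = 1/0.4 - 1/0.42 = 0.11905 cm^-1, so d_i = 8.400 cm.
m_obj = -d_i/d_o = -8.400/0.42 = -20.000.
Eyepiece angular magnification (image at infinity): M_eye = D/f_e = 25/1.5 = 16.667.
Overall M = m_obj x M_eye = (-20.000)(16.667) = -333.33.
|M| = 333.33.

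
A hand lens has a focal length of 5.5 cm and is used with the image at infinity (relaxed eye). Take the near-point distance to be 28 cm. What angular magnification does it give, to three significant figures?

5.09

M = D/f = 28/5.5 = 5.091.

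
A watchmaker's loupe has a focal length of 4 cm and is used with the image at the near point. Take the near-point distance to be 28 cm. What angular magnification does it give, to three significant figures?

M = 1 + D/f = 1 + 28/4 = 8.000.

8.00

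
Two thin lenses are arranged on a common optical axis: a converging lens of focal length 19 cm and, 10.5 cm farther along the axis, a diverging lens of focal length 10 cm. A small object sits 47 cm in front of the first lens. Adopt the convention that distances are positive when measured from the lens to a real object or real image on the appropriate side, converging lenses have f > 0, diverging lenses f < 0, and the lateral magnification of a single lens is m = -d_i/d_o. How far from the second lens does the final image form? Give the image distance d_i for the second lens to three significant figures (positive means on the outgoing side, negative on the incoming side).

First lens: d_i1 = 1/(1/19 - 1/47) = 31.893 cm.
Since 31.893 cm > 10.5 cm, the first image lies past the second lens and serves as a virtual object: d_o2 = L - d_i1 = -21.393 cm.
Second lens: d_i2 = 1/(1/(-10) - 1/(-21.393)) = -18.777 cm.

-18.8 cm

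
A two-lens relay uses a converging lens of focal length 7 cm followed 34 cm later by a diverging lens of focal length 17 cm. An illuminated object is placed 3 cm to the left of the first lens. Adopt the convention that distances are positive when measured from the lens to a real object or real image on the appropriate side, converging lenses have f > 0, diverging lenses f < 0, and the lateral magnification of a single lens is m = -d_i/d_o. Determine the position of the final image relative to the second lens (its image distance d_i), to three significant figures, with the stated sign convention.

First lens: d_i1 = 1/(1/7 - 1/3) = -5.250 cm.
The intermediate image is virtual, 5.250 cm to the left of lens 1, so d_o2 = L - d_i1 = 34 - (-5.250) = 39.250 cm.
Second lens: d_i2 = 1/(1/(-17) - 1/(39.250)) = -11.862 cm.

-11.9 cm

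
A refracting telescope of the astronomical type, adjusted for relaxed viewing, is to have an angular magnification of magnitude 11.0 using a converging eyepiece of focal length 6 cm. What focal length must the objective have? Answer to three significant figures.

|M| = f_obj/|f_eye|, so f_obj = |M| x |f_eye| = 11.0 x 6 = 66.000 cm.

66.0 cm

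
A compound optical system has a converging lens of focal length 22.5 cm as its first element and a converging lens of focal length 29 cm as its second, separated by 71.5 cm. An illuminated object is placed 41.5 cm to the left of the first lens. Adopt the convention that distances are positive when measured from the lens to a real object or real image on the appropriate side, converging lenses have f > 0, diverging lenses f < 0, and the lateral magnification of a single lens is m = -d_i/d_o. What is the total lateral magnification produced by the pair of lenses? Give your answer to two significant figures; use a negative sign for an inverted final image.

-5.2

Lens 1: 1/d_i1 = 1/f_1 - 1/d_o1 = 1/22.5 - 1/41.5 = 0.02035 cm^-1, so d_i1 = 49.145 cm.
m_1 = -(49.145)/41.5 = -1.1842.
The intermediate image is 49.145 cm to the right of lens 1, so d_o2 = L - d_i1 = 71.5 - 49.145 = 22.355 cm.
Lens 2: 1/d_i2 = 1/f_2 - 1/d_o2 = 1/29 - 1/(22.355) = -0.01025 cm^-1, so d_i2 = -97.566 cm.
m_2 = -(-97.566)/(22.355) = 4.3644.
The system's lateral magnification is m_1 m_2 = (-1.1842)(4.3644) = -5.1683.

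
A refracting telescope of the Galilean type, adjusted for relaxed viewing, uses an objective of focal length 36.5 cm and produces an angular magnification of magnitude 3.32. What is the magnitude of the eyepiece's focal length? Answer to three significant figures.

11.0 cm

|M| = f_obj/|f_eye|, so |f_eye| = f_obj/|M| = 36.5/3.32 = 10.994 cm.
(The eyepiece is diverging, so its signed focal length is -10.994 cm.)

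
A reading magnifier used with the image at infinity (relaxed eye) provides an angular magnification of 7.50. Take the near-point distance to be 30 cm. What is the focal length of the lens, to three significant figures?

For the image at infinity, M = D/f.
f = D/M = 30/7.5 = 4.000 cm.

4.00 cm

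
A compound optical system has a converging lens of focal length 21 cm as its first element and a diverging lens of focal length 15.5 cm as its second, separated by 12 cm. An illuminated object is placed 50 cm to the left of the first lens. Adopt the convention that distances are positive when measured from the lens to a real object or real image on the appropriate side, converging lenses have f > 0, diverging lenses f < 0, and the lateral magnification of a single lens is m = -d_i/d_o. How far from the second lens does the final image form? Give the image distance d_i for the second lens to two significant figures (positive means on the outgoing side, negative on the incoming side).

First lens: d_i1 = 1/(1/21 - 1/50) = 36.207 cm.
This image would form 36.207 cm past lens 1, i.e. 24.207 cm beyond lens 2, so it is a virtual object for lens 2: d_o2 = 12 - 36.207 = -24.207 cm.
Second lens: d_i2 = 1/(1/(-15.5) - 1/(-24.207)) = -43.093 cm.

-43 cm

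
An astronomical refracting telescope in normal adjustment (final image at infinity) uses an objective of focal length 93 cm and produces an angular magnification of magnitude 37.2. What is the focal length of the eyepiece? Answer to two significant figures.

2.5 cm

|M| = f_obj/f_eye, so f_eye = f_obj/|M| = 93/37.2 = 2.500 cm.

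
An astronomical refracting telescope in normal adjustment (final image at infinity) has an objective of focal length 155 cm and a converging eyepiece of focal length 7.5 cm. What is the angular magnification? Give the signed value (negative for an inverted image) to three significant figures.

M = -f_obj/f_eye = -155/(7.5) = -20.667.

-20.7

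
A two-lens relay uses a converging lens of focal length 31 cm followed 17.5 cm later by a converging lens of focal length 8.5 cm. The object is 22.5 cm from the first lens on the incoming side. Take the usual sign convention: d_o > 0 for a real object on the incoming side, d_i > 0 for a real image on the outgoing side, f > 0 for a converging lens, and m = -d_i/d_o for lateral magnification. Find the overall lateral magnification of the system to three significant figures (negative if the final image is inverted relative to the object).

-0.340

Applying the thin-lens equation to the first lens, 1/31 = 1/22.5 + 1/d_i1, which gives d_i1 = -82.059 cm.
Its lateral magnification is m_1 = -d_i1/d_o1 = -(-82.059)/22.5 = 3.6471.
With d_i1 < 0 the first image is virtual and lies on the object side; the object distance for lens 2 is d_o2 = 17.5 - (-82.059) = 99.559 cm.
Applying the thin-lens equation again with f_2 = 8.5 cm and d_o2 = 99.559 cm gives d_i2 = 9.293 cm.
m_2 = -(9.293)/(99.559) = -0.0933.
Total m = m_1 x m_2 = (3.6471)(-0.0933) = -0.3404.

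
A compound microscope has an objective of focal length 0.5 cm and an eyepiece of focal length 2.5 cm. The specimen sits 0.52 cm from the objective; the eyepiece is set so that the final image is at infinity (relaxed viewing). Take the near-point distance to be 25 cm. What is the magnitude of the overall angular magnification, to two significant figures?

Objective: 1/d_i = 1/f_obj - 1/d_o = 1/0.5 - 1/0.52 = 0.07692 cm^-1, so d_i = 13.000 cm.
m_obj = -d_i/d_o = -13.000/0.52 = -25.000.
Eyepiece angular magnification (image at infinity): M_eye = D/f_e = 25/2.5 = 10.000.
Overall M = m_obj x M_eye = (-25.000)(10.000) = -250.00.
|M| = 250.00.

250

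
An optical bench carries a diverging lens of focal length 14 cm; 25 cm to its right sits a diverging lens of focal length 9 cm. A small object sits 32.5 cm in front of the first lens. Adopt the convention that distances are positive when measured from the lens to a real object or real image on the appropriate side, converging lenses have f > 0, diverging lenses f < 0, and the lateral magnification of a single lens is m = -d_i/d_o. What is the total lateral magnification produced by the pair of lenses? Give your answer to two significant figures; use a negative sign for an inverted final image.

0.062

First lens: d_i1 = 1/(1/(-14) - 1/32.5) = -9.785 cm.
m_1 = -(-9.785)/32.5 = 0.3011.
With d_i1 < 0 the first image is virtual and lies on the object side; the object distance for lens 2 is d_o2 = 25 - (-9.785) = 34.785 cm.
Second lens: d_i2 = 1/(1/(-9) - 1/(34.785)) = -7.150 cm.
m_2 = -(-7.150)/(34.785) = 0.2056.
Overall magnification: m = m_1 m_2 = 0.0619.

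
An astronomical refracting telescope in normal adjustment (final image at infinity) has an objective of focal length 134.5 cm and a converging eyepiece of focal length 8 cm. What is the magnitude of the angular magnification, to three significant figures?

16.8

|M| = f_obj/|f_eye| = 134.5/8 = 16.812.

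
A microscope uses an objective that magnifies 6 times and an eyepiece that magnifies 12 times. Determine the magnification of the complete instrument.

72

The overall magnification of a compound microscope is the product of the objective and eyepiece magnifications:
M = M_obj x M_eye = 6 x 12 = 72.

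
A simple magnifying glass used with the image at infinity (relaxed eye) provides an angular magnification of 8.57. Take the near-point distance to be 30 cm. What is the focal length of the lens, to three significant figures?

For the image at infinity, M = D/f.
f = D/M = 30/8.57 = 3.501 cm.

3.50 cm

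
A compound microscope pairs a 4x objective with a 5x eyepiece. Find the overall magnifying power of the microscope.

20

The overall magnification of a compound microscope is the product of the objective and eyepiece magnifications:
M = M_obj x M_eye = 4 x 5 = 20.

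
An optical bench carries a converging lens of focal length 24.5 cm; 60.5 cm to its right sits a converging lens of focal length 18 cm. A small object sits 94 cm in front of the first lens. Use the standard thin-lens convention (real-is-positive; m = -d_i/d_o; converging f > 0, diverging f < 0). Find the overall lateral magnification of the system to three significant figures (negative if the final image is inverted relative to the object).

0.678

First lens: d_i1 = 1/(1/24.5 - 1/94) = 33.137 cm.
m_1 = -(33.137)/94 = -0.3525.
Object distance for lens 2: d_o2 = 60.5 - 33.137 = 27.363 cm.
Second lens: d_i2 = 1/(1/18 - 1/(27.363)) = 52.603 cm.
m_2 = -(52.603)/(27.363) = -1.9224.
The system's lateral magnification is m_1 m_2 = (-0.3525)(-1.9224) = 0.6777.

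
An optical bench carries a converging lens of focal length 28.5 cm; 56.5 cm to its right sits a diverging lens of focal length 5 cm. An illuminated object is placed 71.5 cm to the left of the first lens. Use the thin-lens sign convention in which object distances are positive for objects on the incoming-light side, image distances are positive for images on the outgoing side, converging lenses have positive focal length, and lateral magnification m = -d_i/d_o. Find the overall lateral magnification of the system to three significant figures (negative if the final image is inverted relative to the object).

Applying the thin-lens equation to the first lens, 1/28.5 = 1/71.5 + 1/d_i1, which gives d_i1 = 47.390 cm.
Its lateral magnification is m_1 = -d_i1/d_o1 = -(47.390)/71.5 = -0.6628.
That image sits 9.110 cm in front of the second lens, so d_o2 = 9.110 cm.
Applying the thin-lens equation again with f_2 = -5 cm and d_o2 = 9.110 cm gives d_i2 = -3.228 cm.
m_2 = -(-3.228)/(9.110) = 0.3543.
Total m = m_1 x m_2 = (-0.6628)(0.3543) = -0.2349.

-0.235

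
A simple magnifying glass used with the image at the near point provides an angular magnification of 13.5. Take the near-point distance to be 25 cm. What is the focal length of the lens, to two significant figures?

2.0 cm

For the image at the near point, M = 1 + D/f.
f = D/(M - 1) = 25/(13.5 - 1) = 2.000 cm.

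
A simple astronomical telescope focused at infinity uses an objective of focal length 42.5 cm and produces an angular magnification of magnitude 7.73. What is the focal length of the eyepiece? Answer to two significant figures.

|M| = f_obj/f_eye, so f_eye = f_obj/|M| = 42.5/7.73 = 5.498 cm.

5.5 cm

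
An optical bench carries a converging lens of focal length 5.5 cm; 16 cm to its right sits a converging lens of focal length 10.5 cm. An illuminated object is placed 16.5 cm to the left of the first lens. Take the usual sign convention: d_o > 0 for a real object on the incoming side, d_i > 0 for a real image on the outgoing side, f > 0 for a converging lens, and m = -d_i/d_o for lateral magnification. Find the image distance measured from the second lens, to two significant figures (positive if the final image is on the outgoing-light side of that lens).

Lens 1: 1/d_i1 = 1/f_1 - 1/d_o1 = 1/5.5 - 1/16.5 = 0.12121 cm^-1, so d_i1 = 8.250 cm.
Object distance for lens 2: d_o2 = 16 - 8.250 = 7.750 cm.
Lens 2: 1/d_i2 = 1/f_2 - 1/d_o2 = 1/10.5 - 1/(7.750) = -0.03379 cm^-1, so d_i2 = -29.591 cm.

-30 cm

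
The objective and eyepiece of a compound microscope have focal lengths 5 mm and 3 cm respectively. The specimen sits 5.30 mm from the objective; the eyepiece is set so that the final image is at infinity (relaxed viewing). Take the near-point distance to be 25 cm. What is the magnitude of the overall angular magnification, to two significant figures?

140

Convert to cm: f_obj = 5 mm = 0.5 cm; d_o = 5.30 mm = 0.53 cm.
Objective: 1/d_i = 1/f_obj - 1/d_o = 1/0.5 - 1/0.53 = 0.11321 cm^-1, so d_i = 8.833 cm.
m_obj = -d_i/d_o = -8.833/0.53 = -16.667.
Eyepiece angular magnification (image at infinity): M_eye = D/f_e = 25/3 = 8.333.
Overall M = m_obj x M_eye = (-16.667)(8.333) = -138.89.
|M| = 138.89.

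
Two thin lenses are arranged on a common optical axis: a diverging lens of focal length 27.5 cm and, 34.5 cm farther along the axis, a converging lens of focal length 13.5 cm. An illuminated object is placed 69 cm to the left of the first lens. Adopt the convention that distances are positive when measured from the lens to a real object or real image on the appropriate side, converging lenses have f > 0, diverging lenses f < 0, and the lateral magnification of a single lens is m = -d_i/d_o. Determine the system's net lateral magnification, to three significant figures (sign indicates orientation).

Lens 1: 1/d_i1 = 1/f_1 - 1/d_o1 = 1/(-27.5) - 1/69 = -0.05086 cm^-1, so d_i1 = -19.663 cm.
m_1 = -(-19.663)/69 = 0.2850.
With d_i1 < 0 the first image is virtual and lies on the object side; the object distance for lens 2 is d_o2 = 34.5 - (-19.663) = 54.163 cm.
Lens 2: 1/d_i2 = 1/f_2 - 1/d_o2 = 1/13.5 - 1/(54.163) = 0.05561 cm^-1, so d_i2 = 17.982 cm.
m_2 = -(17.982)/(54.163) = -0.3320.
Total m = m_1 x m_2 = (0.2850)(-0.3320) = -0.0946.

-0.0946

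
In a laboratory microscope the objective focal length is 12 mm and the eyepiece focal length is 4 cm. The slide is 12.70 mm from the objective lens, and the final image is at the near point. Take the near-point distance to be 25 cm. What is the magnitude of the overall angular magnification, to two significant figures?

120

Convert to cm: f_obj = 12 mm = 1.2 cm; d_o = 12.70 mm = 1.27 cm.
Objective: 1/d_i = 1/f_obj - 1/d_o = 1/1.2 - 1/1.27 = 0.04593 cm^-1, so d_i = 21.771 cm.
m_obj = -d_i/d_o = -21.771/1.27 = -17.143.
Eyepiece angular magnification (image at near point): M_eye = 1 + D/f_e = 1 + 25/4 = 7.250.
Overall M = m_obj x M_eye = (-17.143)(7.250) = -124.29.
|M| = 124.29.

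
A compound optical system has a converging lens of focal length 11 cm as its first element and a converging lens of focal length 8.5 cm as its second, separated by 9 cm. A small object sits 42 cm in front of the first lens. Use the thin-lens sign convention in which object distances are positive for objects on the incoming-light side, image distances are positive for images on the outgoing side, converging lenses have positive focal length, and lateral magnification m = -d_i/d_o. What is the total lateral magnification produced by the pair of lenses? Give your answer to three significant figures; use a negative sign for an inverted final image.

Lens 1: 1/d_i1 = 1/f_1 - 1/d_o1 = 1/11 - 1/42 = 0.06710 cm^-1, so d_i1 = 14.903 cm.
m_1 = -(14.903)/42 = -0.3548.
This image would form 14.903 cm past lens 1, i.e. 5.903 cm beyond lens 2, so it is a virtual object for lens 2: d_o2 = 9 - 14.903 = -5.903 cm.
Lens 2: 1/d_i2 = 1/f_2 - 1/d_o2 = 1/8.5 - 1/(-5.903) = 0.28705 cm^-1, so d_i2 = 3.484 cm.
m_2 = -(3.484)/(-5.903) = 0.5901.
The system's lateral magnification is m_1 m_2 = (-0.3548)(0.5901) = -0.2094.

-0.209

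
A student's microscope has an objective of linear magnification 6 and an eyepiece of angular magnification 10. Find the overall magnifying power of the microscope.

The overall magnification of a compound microscope is the product of the objective and eyepiece magnifications:
M = M_obj x M_eye = 6 x 10 = 60.

60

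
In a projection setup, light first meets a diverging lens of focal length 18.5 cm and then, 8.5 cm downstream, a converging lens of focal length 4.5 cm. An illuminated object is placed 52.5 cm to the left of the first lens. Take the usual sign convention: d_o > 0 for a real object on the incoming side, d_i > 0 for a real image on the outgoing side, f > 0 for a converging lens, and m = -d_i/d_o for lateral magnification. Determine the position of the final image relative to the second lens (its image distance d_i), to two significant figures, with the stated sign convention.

5.6 cm

Lens 1: 1/d_i1 = 1/f_1 - 1/d_o1 = 1/(-18.5) - 1/52.5 = -0.07310 cm^-1, so d_i1 = -13.680 cm.
With d_i1 < 0 the first image is virtual and lies on the object side; the object distance for lens 2 is d_o2 = 8.5 - (-13.680) = 22.180 cm.
Lens 2: 1/d_i2 = 1/f_2 - 1/d_o2 = 1/4.5 - 1/(22.180) = 0.17714 cm^-1, so d_i2 = 5.645 cm.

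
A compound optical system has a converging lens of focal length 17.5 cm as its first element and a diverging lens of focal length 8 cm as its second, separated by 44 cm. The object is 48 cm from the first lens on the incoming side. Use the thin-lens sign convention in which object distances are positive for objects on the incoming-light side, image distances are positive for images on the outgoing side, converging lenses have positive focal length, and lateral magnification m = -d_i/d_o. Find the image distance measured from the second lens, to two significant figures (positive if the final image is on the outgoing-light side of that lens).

-5.4 cm

Lens 1: 1/d_i1 = 1/f_1 - 1/d_o1 = 1/17.5 - 1/48 = 0.03631 cm^-1, so d_i1 = 27.541 cm.
The intermediate image is 27.541 cm to the right of lens 1, so d_o2 = L - d_i1 = 44 - 27.541 = 16.459 cm.
Lens 2: 1/d_i2 = 1/f_2 - 1/d_o2 = 1/(-8) - 1/(16.459) = -0.18576 cm^-1, so d_i2 = -5.383 cm.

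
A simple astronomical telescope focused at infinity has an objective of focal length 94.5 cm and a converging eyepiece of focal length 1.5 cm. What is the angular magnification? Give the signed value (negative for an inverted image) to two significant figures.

M = -f_obj/f_eye = -94.5/(1.5) = -63.000.

-63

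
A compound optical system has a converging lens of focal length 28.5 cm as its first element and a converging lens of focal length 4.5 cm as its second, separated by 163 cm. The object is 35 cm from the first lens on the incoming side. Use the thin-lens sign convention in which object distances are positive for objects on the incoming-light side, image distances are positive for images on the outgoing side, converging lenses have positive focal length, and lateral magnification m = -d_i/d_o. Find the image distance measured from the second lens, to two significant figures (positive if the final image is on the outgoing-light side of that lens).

First lens: d_i1 = 1/(1/28.5 - 1/35) = 153.462 cm.
The intermediate image is 153.462 cm to the right of lens 1, so d_o2 = L - d_i1 = 163 - 153.462 = 9.538 cm.
Second lens: d_i2 = 1/(1/4.5 - 1/(9.538)) = 8.519 cm.

8.5 cm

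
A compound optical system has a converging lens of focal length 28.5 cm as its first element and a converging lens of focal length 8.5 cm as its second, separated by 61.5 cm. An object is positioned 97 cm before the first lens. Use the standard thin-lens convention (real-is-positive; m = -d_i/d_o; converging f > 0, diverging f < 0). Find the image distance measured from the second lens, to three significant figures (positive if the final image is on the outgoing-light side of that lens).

14.2 cm

First lens: d_i1 = 1/(1/28.5 - 1/97) = 40.358 cm.
The intermediate image is 40.358 cm to the right of lens 1, so d_o2 = L - d_i1 = 61.5 - 40.358 = 21.142 cm.
Second lens: d_i2 = 1/(1/8.5 - 1/(21.142)) = 14.215 cm.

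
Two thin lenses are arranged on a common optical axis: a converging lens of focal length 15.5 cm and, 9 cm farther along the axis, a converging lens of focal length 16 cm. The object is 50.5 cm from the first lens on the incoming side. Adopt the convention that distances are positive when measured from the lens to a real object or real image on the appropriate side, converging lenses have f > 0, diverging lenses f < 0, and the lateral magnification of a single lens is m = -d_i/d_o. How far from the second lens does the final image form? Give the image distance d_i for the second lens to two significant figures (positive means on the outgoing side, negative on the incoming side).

First lens: d_i1 = 1/(1/15.5 - 1/50.5) = 22.364 cm.
Since 22.364 cm > 9 cm, the first image lies past the second lens and serves as a virtual object: d_o2 = L - d_i1 = -13.364 cm.
Second lens: d_i2 = 1/(1/16 - 1/(-13.364)) = 7.282 cm.

7.3 cm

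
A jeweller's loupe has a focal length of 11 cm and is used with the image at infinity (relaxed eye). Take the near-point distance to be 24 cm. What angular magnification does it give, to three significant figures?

2.18

M = D/f = 24/11 = 2.182.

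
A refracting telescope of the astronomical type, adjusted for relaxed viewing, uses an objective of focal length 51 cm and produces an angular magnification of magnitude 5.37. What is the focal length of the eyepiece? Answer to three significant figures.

9.50 cm

|M| = f_obj/f_eye, so f_eye = f_obj/|M| = 51/5.37 = 9.497 cm.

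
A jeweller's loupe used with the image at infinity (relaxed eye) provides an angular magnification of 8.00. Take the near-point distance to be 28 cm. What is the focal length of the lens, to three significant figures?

For the image at infinity, M = D/f.
f = D/M = 28/8.0 = 3.500 cm.

3.50 cm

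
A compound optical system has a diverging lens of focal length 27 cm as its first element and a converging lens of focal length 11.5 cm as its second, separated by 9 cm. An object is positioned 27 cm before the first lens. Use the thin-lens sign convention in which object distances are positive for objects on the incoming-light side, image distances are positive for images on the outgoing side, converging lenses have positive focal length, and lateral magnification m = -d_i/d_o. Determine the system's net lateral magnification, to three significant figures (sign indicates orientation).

Applying the thin-lens equation to the first lens, 1/(-27) = 1/27 + 1/d_i1, which gives d_i1 = -13.500 cm.
Its lateral magnification is m_1 = -d_i1/d_o1 = -(-13.500)/27 = 0.5000.
The intermediate image is virtual, 13.500 cm to the left of lens 1, so d_o2 = L - d_i1 = 9 - (-13.500) = 22.500 cm.
Applying the thin-lens equation again with f_2 = 11.5 cm and d_o2 = 22.500 cm gives d_i2 = 23.523 cm.
m_2 = -(23.523)/(22.500) = -1.0455.
The system's lateral magnification is m_1 m_2 = (0.5000)(-1.0455) = -0.5227.

-0.523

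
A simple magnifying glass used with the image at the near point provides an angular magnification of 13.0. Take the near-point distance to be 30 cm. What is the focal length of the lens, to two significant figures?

2.5 cm

For the image at the near point, M = 1 + D/f.
f = D/(M - 1) = 30/(13.0 - 1) = 2.500 cm.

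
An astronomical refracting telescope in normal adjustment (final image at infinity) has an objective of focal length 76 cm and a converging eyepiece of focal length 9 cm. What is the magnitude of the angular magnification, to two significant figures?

8.4

|M| = f_obj/|f_eye| = 76/9 = 8.444.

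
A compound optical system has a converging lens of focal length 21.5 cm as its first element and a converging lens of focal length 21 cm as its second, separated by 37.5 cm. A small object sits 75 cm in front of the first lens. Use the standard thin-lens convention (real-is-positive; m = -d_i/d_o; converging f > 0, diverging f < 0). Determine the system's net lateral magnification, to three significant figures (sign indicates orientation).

Applying the thin-lens equation to the first lens, 1/21.5 = 1/75 + 1/d_i1, which gives d_i1 = 30.140 cm.
Its lateral magnification is m_1 = -d_i1/d_o1 = -(30.140)/75 = -0.4019.
That image sits 7.360 cm in front of the second lens, so d_o2 = 7.360 cm.
Applying the thin-lens equation again with f_2 = 21 cm and d_o2 = 7.360 cm gives d_i2 = -11.331 cm.
m_2 = -(-11.331)/(7.360) = 1.5396.
Total m = m_1 x m_2 = (-0.4019)(1.5396) = -0.6187.

-0.619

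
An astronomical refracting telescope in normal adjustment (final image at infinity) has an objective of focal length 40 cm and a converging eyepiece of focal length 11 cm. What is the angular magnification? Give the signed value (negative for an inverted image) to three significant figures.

M = -f_obj/f_eye = -40/(11) = -3.636.

-3.64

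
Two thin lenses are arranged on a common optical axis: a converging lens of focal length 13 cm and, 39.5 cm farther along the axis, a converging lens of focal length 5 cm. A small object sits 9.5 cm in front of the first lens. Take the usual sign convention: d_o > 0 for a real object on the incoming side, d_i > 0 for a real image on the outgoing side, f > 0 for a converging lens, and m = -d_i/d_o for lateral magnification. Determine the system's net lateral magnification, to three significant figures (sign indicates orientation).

-0.266

Lens 1: 1/d_i1 = 1/f_1 - 1/d_o1 = 1/13 - 1/9.5 = -0.02834 cm^-1, so d_i1 = -35.286 cm.
m_1 = -(-35.286)/9.5 = 3.7143.
With d_i1 < 0 the first image is virtual and lies on the object side; the object distance for lens 2 is d_o2 = 39.5 - (-35.286) = 74.786 cm.
Lens 2: 1/d_i2 = 1/f_2 - 1/d_o2 = 1/5 - 1/(74.786) = 0.18663 cm^-1, so d_i2 = 5.358 cm.
m_2 = -(5.358)/(74.786) = -0.0716.
Total m = m_1 x m_2 = (3.7143)(-0.0716) = -0.2661.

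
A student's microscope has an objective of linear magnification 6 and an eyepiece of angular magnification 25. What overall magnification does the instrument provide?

The overall magnification of a compound microscope is the product of the objective and eyepiece magnifications:
M = M_obj x M_eye = 6 x 25 = 150.

150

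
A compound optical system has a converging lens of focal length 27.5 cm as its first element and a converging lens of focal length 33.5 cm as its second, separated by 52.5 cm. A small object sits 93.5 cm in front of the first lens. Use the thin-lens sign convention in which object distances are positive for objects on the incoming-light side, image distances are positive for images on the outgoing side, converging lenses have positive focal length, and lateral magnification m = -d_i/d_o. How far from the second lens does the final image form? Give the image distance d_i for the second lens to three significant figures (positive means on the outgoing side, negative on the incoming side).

-22.7 cm

First lens: d_i1 = 1/(1/27.5 - 1/93.5) = 38.958 cm.
That image sits 13.542 cm in front of the second lens, so d_o2 = 13.542 cm.
Second lens: d_i2 = 1/(1/33.5 - 1/(13.542)) = -22.730 cm.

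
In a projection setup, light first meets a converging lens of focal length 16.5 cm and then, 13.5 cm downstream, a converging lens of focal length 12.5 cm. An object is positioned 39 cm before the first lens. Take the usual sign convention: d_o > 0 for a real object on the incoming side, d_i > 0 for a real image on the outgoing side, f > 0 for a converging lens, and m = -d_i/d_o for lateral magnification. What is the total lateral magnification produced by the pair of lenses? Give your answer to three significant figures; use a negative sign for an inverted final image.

-0.332

Applying the thin-lens equation to the first lens, 1/16.5 = 1/39 + 1/d_i1, which gives d_i1 = 28.600 cm.
Its lateral magnification is m_1 = -d_i1/d_o1 = -(28.600)/39 = -0.7333.
Since 28.600 cm > 13.5 cm, the first image lies past the second lens and serves as a virtual object: d_o2 = L - d_i1 = -15.100 cm.
Applying the thin-lens equation again with f_2 = 12.5 cm and d_o2 = -15.100 cm gives d_i2 = 6.839 cm.
m_2 = -(6.839)/(-15.100) = 0.4529.
Total m = m_1 x m_2 = (-0.7333)(0.4529) = -0.3321.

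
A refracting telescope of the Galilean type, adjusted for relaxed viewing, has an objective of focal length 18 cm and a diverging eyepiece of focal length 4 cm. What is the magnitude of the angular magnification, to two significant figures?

4.5

|M| = f_obj/|f_eye| = 18/4 = 4.500.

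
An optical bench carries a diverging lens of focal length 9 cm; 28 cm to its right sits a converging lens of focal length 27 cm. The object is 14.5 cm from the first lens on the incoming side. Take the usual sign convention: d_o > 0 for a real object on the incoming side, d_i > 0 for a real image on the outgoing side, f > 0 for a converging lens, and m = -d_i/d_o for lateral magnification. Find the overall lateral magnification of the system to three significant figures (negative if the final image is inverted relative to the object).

Lens 1: 1/d_i1 = 1/f_1 - 1/d_o1 = 1/(-9) - 1/14.5 = -0.18008 cm^-1, so d_i1 = -5.553 cm.
m_1 = -(-5.553)/14.5 = 0.3830.
The intermediate image is virtual, 5.553 cm to the left of lens 1, so d_o2 = L - d_i1 = 28 - (-5.553) = 33.553 cm.
Lens 2: 1/d_i2 = 1/f_2 - 1/d_o2 = 1/27 - 1/(33.553) = 0.00723 cm^-1, so d_i2 = 138.244 cm.
m_2 = -(138.244)/(33.553) = -4.1201.
The system's lateral magnification is m_1 m_2 = (0.3830)(-4.1201) = -1.5779.

-1.58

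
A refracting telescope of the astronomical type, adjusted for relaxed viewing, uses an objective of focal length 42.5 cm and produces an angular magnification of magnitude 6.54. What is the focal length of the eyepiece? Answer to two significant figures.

|M| = f_obj/f_eye, so f_eye = f_obj/|M| = 42.5/6.54 = 6.498 cm.

6.5 cm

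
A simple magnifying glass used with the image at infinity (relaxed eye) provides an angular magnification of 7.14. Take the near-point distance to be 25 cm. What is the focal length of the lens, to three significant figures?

3.50 cm

For the image at infinity, M = D/f.
f = D/M = 25/7.14 = 3.501 cm.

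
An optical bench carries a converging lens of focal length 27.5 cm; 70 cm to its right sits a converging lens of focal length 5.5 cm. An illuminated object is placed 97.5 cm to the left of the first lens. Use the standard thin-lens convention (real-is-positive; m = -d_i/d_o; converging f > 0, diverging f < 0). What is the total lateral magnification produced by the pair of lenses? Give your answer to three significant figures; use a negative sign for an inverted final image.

0.0825

First lens: d_i1 = 1/(1/27.5 - 1/97.5) = 38.304 cm.
m_1 = -(38.304)/97.5 = -0.3929.
That image sits 31.696 cm in front of the second lens, so d_o2 = 31.696 cm.
Second lens: d_i2 = 1/(1/5.5 - 1/(31.696)) = 6.655 cm.
m_2 = -(6.655)/(31.696) = -0.2100.
Total m = m_1 x m_2 = (-0.3929)(-0.2100) = 0.0825.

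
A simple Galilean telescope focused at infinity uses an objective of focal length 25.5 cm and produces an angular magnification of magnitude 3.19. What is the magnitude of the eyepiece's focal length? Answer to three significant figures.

|M| = f_obj/|f_eye|, so |f_eye| = f_obj/|M| = 25.5/3.19 = 7.994 cm.
(The eyepiece is diverging, so its signed focal length is -7.994 cm.)

7.99 cm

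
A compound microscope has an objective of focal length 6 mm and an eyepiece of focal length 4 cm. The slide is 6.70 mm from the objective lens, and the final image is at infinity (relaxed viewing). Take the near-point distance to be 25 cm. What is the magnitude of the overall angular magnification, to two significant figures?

Convert to cm: f_obj = 6 mm = 0.6 cm; d_o = 6.70 mm = 0.67 cm.
Objective: 1/d_i = 1/f_obj - 1/d_o = 1/0.6 - 1/0.67 = 0.17413 cm^-1, so d_i = 5.743 cm.
m_obj = -d_i/d_o = -5.743/0.67 = -8.571.
Eyepiece angular magnification (image at infinity): M_eye = D/f_e = 25/4 = 6.250.
Overall M = m_obj x M_eye = (-8.571)(6.250) = -53.57.
|M| = 53.57.

54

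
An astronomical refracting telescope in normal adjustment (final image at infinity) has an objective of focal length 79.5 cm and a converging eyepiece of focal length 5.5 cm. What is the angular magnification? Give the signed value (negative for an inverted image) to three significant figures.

M = -f_obj/f_eye = -79.5/(5.5) = -14.455.

-14.5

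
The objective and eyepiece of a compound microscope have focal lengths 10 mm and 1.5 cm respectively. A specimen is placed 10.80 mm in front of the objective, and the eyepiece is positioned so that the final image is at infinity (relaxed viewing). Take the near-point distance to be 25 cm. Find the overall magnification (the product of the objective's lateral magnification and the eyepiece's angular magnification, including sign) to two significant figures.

-210

Convert to cm: f_obj = 10 mm = 1 cm; d_o = 10.80 mm = 1.08 cm.
Objective: 1/d_i = 1/f_obj - 1/d_o = 1/1 - 1/1.08 = 0.07407 cm^-1, so d_i = 13.500 cm.
m_obj = -d_i/d_o = -13.500/1.08 = -12.500.
Eyepiece angular magnification (image at infinity): M_eye = D/f_e = 25/1.5 = 16.667.
Overall M = m_obj x M_eye = (-12.500)(16.667) = -208.33.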